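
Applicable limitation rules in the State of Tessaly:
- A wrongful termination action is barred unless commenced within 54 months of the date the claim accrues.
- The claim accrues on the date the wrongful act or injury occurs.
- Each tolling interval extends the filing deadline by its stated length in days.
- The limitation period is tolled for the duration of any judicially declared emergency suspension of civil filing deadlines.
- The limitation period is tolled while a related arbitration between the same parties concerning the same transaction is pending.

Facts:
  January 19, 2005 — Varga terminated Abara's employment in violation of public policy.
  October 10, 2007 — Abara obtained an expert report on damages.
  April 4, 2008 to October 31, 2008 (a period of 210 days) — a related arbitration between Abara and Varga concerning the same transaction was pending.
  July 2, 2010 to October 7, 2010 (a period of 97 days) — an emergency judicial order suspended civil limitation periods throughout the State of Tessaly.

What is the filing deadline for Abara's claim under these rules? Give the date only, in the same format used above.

February 14, 2010

The claim accrued on January 19, 2005, the date of the act.
Adding the 54 months base period to January 19, 2005 gives a deadline of July 19, 2009, before any tolling.
The pending related arbitration from April 4, 2008 to October 31, 2008 tolled the period for 210 days, extending the deadline to February 14, 2010.
The emergency suspension of filing deadlines from July 2, 2010 to October 7, 2010 began after the period had already run on February 14, 2010, so it has no tolling effect.
None of the other events listed affects the running of the period under the stated rules.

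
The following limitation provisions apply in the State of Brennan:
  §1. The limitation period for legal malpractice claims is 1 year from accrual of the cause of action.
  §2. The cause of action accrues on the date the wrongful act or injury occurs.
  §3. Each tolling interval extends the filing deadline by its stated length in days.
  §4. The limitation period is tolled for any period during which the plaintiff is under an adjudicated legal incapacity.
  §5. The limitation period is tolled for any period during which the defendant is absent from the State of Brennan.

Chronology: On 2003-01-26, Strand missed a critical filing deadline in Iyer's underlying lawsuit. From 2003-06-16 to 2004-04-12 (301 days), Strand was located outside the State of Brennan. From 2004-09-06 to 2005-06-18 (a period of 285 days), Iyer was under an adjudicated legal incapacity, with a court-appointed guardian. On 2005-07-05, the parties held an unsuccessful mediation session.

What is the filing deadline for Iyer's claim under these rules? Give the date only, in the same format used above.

2005-09-03

The limitation period began to run on 2003-01-26.
1 year from 2003-01-26 is 2004-01-26.
The period was tolled for 301 days by the defendant's absence from the jurisdiction (2003-06-16 to 2004-04-12), pushing the deadline to 2004-11-22.
The period was tolled for 285 days by the plaintiff's legal incapacity (2004-09-06 to 2005-06-18), pushing the deadline to 2005-09-03.
Nothing else in the chronology tolls or restarts the period.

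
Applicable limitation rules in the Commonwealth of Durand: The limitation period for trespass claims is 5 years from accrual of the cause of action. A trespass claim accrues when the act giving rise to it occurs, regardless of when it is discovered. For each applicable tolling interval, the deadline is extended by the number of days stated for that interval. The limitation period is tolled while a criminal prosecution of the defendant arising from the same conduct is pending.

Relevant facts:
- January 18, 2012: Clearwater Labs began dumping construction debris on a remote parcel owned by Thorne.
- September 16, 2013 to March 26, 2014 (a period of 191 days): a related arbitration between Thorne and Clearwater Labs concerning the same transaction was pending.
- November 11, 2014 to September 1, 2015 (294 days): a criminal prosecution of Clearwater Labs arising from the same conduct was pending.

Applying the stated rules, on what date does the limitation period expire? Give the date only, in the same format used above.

November 8, 2017

The cause of action accrued on January 18, 2012, the date of the act.
Adding the 5 years base period to January 18, 2012 gives a deadline of January 18, 2017, before any tolling.
The pending criminal prosecution from November 11, 2014 to September 1, 2015 tolled the period for 294 days, extending the deadline to November 8, 2017.
Although a pending arbitration ran from September 16, 2013 to March 26, 2014, the stated rules do not make that a tolling event, so it is disregarded.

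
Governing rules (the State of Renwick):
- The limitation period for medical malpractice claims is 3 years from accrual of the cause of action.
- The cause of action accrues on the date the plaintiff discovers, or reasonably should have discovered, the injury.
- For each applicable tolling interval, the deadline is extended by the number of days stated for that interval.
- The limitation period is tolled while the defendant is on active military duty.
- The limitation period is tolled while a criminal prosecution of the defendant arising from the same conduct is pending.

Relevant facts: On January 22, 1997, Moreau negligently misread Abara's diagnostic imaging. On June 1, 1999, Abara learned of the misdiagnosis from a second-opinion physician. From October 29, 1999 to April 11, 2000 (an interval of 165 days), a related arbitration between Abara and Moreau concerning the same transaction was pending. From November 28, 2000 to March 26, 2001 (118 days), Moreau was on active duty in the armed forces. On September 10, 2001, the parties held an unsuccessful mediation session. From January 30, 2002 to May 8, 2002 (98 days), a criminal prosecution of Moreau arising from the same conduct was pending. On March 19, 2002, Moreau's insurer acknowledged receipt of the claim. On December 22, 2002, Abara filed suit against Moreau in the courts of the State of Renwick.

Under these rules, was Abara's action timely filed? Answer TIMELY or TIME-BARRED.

Under the discovery rule, the claim accrued on June 1, 1999, when Abara discovered the injury — not on the January 22, 1997 date of the underlying act.
The untolled deadline — 3 years after June 1, 1999 — is June 1, 2002.
The period was tolled for 118 days by the defendant's active military service (November 28, 2000 to March 26, 2001), pushing the deadline to September 27, 2002.
The period was tolled for 98 days by the pending criminal prosecution (January 30, 2002 to May 8, 2002), pushing the deadline to January 3, 2003.
Although a pending arbitration ran from October 29, 1999 to April 11, 2000, the stated rules do not make that a tolling event, so it is disregarded.
Nothing else in the chronology tolls or restarts the period.
The December 22, 2002 filing precedes the January 3, 2003 deadline; the claim is timely.

TIMELY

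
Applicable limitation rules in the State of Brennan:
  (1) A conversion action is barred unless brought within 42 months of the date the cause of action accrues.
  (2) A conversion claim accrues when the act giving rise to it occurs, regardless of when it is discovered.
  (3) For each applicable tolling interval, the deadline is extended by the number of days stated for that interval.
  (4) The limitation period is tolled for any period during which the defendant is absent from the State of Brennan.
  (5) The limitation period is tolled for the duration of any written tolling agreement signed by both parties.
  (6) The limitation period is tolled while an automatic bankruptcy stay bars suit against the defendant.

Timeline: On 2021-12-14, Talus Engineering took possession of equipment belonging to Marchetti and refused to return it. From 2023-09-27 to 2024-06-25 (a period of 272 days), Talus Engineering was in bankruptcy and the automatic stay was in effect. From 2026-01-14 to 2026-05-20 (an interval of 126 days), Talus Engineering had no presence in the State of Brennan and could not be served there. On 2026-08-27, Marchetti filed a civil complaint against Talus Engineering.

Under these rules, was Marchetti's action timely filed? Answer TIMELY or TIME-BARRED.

TIME-BARRED

The limitation period began to run on 2021-12-14.
The untolled deadline — 42 months after 2021-12-14 — is 2025-06-14.
The automatic bankruptcy stay from 2023-09-27 to 2024-06-25 tolled the period for 272 days, extending the deadline to 2026-03-13.
Because the defendant's absence from the jurisdiction ran from 2026-01-14 to 2026-05-20, the deadline is extended by 126 days to 2026-07-17.
Filing on 2026-08-27 missed the 2026-07-17 deadline — the action is time-barred.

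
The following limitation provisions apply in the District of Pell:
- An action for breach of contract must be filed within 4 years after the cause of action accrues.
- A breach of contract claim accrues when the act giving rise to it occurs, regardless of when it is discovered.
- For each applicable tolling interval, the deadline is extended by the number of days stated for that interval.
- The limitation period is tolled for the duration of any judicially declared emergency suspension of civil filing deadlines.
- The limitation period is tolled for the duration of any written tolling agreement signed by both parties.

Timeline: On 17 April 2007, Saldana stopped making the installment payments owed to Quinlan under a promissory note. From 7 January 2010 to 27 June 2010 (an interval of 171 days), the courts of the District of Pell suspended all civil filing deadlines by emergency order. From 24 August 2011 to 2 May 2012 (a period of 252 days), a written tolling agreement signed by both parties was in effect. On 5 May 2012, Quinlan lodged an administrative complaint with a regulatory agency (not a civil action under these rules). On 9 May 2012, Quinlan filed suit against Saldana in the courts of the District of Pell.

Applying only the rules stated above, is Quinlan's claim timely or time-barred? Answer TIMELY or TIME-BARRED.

The claim accrued on 17 April 2007, when the wrongful act occurred.
The untolled deadline — 4 years after 17 April 2007 — is 17 April 2011.
Because the emergency suspension of filing deadlines ran from 7 January 2010 to 27 June 2010, the deadline is extended by 171 days to 5 October 2011.
The written tolling agreement from 24 August 2011 to 2 May 2012 tolled the period for 252 days, extending the deadline to 13 June 2012.
None of the other events listed affects the running of the period under the stated rules.
Filing on 9 May 2012 beat the 13 June 2012 deadline — the action is timely.

TIMELY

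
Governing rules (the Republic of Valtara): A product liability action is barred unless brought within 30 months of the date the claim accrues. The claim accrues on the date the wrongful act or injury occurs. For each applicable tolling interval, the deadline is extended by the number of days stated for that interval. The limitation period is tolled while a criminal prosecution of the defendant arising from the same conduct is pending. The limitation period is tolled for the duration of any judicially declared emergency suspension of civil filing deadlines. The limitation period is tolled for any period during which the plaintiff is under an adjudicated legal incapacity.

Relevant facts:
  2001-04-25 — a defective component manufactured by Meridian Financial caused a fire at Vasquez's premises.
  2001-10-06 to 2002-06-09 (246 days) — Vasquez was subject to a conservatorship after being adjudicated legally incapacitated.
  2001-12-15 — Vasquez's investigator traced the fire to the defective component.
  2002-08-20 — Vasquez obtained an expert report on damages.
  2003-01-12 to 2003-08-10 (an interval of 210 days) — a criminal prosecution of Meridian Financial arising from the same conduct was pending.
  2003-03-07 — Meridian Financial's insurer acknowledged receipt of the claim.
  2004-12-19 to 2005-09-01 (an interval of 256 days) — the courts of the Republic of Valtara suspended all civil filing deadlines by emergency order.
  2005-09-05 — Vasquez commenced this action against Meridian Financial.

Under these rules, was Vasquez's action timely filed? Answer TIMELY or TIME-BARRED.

TIMELY

Accrual is governed by the date of the act, so the period began to run on 2001-04-25; the later discovery on 2001-12-15 is irrelevant under the stated rule.
Adding the 30 months base period to 2001-04-25 gives a deadline of 2003-10-25, before any tolling.
The period was tolled for 246 days by the plaintiff's legal incapacity (2001-10-06 to 2002-06-09), pushing the deadline to 2004-06-27.
The period was tolled for 210 days by the pending criminal prosecution (2003-01-12 to 2003-08-10), pushing the deadline to 2005-01-23.
The emergency suspension of filing deadlines from 2004-12-19 to 2005-09-01 tolled the period for 256 days, extending the deadline to 2005-10-06.
None of the other events listed affects the running of the period under the stated rules.
Vasquez filed on 2005-09-05, before the 2005-10-06 deadline, so the action is timely.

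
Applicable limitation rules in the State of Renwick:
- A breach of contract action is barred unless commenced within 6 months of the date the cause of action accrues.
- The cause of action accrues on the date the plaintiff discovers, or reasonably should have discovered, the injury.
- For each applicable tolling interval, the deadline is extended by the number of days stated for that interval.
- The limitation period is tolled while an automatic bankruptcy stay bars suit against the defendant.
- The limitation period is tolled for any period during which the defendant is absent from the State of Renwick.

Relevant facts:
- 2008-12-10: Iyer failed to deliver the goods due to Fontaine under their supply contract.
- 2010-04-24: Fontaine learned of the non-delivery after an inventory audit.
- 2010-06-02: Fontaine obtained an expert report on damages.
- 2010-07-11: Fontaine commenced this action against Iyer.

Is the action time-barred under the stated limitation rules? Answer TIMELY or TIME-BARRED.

Under the discovery rule, the claim accrued on 2010-04-24, when Fontaine discovered the injury — not on the 2008-12-10 date of the underlying act.
The untolled deadline — 6 months after 2010-04-24 — is 2010-10-24.
None of the other events listed affects the running of the period under the stated rules.
Filing on 2010-07-11 beat the 2010-10-24 deadline — the action is timely.

TIMELY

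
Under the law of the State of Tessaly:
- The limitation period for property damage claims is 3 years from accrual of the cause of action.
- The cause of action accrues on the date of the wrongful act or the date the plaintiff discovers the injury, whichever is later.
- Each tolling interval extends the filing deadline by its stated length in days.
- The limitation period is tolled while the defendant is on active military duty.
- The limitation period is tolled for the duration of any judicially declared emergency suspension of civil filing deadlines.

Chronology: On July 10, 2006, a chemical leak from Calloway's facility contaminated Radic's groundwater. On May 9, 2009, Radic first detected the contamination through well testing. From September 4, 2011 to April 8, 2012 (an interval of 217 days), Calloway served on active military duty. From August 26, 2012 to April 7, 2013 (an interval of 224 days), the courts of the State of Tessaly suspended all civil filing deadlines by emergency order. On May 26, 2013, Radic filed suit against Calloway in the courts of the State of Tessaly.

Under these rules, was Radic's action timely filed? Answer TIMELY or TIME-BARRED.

Taking the later of the act (July 10, 2006) and discovery (May 9, 2009), the claim accrued on May 9, 2009.
3 years from May 9, 2009 is May 9, 2012.
Because the defendant's active military service ran from September 4, 2011 to April 8, 2012, the deadline is extended by 217 days to December 12, 2012.
Because the emergency suspension of filing deadlines ran from August 26, 2012 to April 7, 2013, the deadline is extended by 224 days to July 24, 2013.
Radic filed on May 26, 2013, before the July 24, 2013 deadline, so the action is timely.

TIMELY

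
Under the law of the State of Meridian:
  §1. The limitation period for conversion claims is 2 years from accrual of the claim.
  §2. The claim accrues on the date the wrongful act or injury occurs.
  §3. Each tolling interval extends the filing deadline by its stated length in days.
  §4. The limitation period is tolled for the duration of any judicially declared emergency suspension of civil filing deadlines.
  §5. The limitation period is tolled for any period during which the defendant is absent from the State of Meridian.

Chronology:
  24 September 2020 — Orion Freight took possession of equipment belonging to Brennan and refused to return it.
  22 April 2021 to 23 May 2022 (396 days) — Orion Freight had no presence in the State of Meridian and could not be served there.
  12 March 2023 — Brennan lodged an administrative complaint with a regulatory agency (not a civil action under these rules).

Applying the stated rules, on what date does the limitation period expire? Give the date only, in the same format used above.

25 October 2023

The claim accrued on 24 September 2020, the date of the act.
Adding the 2 years base period to 24 September 2020 gives a deadline of 24 September 2022, before any tolling.
The defendant's absence from the jurisdiction from 22 April 2021 to 23 May 2022 tolled the period for 396 days, extending the deadline to 25 October 2023.
Nothing else in the chronology tolls or restarts the period.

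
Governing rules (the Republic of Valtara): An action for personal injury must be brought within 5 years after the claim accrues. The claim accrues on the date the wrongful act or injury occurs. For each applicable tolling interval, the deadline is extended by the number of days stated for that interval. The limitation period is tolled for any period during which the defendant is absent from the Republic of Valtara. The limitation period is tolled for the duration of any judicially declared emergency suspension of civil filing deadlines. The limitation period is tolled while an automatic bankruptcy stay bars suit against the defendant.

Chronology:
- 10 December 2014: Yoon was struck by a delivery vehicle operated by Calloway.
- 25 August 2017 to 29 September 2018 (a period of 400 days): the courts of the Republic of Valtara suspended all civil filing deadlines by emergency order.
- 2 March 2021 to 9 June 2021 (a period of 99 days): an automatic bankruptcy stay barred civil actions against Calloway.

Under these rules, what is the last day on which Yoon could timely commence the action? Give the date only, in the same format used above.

13 January 2021

The claim accrued on 10 December 2014, the date of the act.
The untolled deadline — 5 years after 10 December 2014 — is 10 December 2019.
Because the emergency suspension of filing deadlines ran from 25 August 2017 to 29 September 2018, the deadline is extended by 400 days to 13 January 2021.
By the time the automatic bankruptcy stay began on 2 March 2021, the limitation period had already expired on 13 January 2021; that interval cannot revive it.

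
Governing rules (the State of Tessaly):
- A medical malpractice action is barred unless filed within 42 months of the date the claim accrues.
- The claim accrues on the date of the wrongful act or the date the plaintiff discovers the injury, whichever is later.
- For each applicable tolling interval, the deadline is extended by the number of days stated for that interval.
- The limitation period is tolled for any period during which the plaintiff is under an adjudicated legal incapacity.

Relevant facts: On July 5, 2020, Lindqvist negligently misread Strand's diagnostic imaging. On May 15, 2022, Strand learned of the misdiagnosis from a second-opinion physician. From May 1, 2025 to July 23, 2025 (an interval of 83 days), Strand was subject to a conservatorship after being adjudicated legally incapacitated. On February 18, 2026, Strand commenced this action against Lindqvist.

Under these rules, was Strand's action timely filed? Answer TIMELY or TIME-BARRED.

TIME-BARRED

Because discovery on May 15, 2022 post-dates the July 5, 2020 act, accrual under the later-of rule falls on May 15, 2022.
42 months from May 15, 2022 is November 15, 2025.
Because the plaintiff's legal incapacity ran from May 1, 2025 to July 23, 2025, the deadline is extended by 83 days to February 6, 2026.
Filing on February 18, 2026 missed the February 6, 2026 deadline — the action is time-barred.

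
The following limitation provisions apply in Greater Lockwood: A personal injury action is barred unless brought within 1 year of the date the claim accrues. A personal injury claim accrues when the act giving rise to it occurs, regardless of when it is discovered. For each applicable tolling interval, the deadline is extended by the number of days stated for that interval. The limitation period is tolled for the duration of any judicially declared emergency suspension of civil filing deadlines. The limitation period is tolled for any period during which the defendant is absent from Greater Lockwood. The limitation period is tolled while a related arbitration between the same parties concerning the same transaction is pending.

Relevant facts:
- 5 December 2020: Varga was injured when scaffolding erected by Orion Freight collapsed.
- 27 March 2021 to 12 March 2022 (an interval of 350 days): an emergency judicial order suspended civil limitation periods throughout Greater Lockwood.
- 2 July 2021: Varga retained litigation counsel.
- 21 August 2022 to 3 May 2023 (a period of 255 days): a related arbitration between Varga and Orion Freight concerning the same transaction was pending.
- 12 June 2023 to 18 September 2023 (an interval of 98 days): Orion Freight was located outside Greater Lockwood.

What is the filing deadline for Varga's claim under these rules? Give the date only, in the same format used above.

8 November 2023

The claim accrued on 5 December 2020, when the wrongful act occurred.
1 year from 5 December 2020 is 5 December 2021.
Because the emergency suspension of filing deadlines ran from 27 March 2021 to 12 March 2022, the deadline is extended by 350 days to 20 November 2022.
The pending related arbitration from 21 August 2022 to 3 May 2023 tolled the period for 255 days, extending the deadline to 2 August 2023.
The defendant's absence from the jurisdiction from 12 June 2023 to 18 September 2023 tolled the period for 98 days, extending the deadline to 8 November 2023.
Nothing else in the chronology tolls or restarts the period.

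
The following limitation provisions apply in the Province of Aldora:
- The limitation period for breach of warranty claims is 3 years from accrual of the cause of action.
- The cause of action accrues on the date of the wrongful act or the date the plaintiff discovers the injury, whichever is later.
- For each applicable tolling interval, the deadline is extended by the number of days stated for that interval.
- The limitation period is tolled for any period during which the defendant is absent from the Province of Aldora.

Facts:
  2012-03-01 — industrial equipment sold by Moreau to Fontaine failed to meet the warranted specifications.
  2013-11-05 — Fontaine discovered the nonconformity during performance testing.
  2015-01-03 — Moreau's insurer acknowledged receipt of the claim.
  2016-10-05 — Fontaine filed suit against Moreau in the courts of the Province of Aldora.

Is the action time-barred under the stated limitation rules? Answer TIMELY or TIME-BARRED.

The claim accrued on 2013-11-05 — the later of the 2012-03-01 act and the 2013-11-05 discovery.
3 years from 2013-11-05 is 2016-11-05.
Nothing else in the chronology tolls or restarts the period.
Fontaine filed on 2016-10-05, before the 2016-11-05 deadline, so the action is timely.

TIMELY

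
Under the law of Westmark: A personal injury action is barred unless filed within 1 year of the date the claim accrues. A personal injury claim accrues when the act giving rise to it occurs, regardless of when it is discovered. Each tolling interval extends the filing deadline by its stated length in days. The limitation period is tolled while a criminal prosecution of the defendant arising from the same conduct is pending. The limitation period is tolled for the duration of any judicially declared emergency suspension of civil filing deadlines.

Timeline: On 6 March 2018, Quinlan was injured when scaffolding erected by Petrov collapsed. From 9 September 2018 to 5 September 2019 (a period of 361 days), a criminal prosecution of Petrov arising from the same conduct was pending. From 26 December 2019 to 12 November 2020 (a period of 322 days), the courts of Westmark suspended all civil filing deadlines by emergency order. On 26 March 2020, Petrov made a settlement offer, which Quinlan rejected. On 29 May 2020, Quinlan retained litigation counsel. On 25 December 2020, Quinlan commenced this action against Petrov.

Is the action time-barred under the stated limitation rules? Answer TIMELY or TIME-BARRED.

TIMELY

The limitation period began to run on 6 March 2018.
The untolled deadline — 1 year after 6 March 2018 — is 6 March 2019.
The pending criminal prosecution from 9 September 2018 to 5 September 2019 tolled the period for 361 days, extending the deadline to 1 March 2020.
Because the emergency suspension of filing deadlines ran from 26 December 2019 to 12 November 2020, the deadline is extended by 322 days to 17 January 2021.
Nothing else in the chronology tolls or restarts the period.
Quinlan filed on 25 December 2020, before the 17 January 2021 deadline, so the action is timely.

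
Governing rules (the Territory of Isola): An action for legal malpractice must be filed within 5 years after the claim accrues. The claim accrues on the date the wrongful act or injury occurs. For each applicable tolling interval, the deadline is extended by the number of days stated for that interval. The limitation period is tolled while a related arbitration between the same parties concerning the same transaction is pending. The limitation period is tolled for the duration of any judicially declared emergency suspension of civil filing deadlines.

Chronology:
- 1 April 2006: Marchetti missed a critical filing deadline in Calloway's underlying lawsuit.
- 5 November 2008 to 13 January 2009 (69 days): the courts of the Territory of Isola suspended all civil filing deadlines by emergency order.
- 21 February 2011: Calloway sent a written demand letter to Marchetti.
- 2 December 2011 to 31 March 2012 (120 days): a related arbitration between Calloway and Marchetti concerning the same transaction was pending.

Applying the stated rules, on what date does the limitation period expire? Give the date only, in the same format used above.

The claim accrued on 1 April 2006, when the wrongful act occurred.
5 years from 1 April 2006 is 1 April 2011.
The period was tolled for 69 days by the emergency suspension of filing deadlines (5 November 2008 to 13 January 2009), pushing the deadline to 9 June 2011.
The pending related arbitration from 2 December 2011 to 31 March 2012 began after the period had already run on 9 June 2011, so it has no tolling effect.
Nothing else in the chronology tolls or restarts the period.

9 June 2011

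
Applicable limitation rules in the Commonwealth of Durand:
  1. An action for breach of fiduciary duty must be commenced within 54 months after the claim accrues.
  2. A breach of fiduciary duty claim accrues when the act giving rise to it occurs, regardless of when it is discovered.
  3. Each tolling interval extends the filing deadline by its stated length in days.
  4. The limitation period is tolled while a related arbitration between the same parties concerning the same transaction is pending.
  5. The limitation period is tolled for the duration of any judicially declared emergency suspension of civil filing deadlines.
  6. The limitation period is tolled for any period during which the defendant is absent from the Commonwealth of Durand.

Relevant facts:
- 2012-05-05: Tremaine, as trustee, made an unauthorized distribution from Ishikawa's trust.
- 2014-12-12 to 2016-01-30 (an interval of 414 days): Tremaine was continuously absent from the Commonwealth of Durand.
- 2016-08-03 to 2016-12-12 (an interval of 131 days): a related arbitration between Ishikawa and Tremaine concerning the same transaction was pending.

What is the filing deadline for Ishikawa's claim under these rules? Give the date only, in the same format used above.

2018-05-04

The limitation period began to run on 2012-05-05.
Adding the 54 months base period to 2012-05-05 gives a deadline of 2016-11-05, before any tolling.
Because the defendant's absence from the jurisdiction ran from 2014-12-12 to 2016-01-30, the deadline is extended by 414 days to 2017-12-24.
The period was tolled for 131 days by the pending related arbitration (2016-08-03 to 2016-12-12), pushing the deadline to 2018-05-04.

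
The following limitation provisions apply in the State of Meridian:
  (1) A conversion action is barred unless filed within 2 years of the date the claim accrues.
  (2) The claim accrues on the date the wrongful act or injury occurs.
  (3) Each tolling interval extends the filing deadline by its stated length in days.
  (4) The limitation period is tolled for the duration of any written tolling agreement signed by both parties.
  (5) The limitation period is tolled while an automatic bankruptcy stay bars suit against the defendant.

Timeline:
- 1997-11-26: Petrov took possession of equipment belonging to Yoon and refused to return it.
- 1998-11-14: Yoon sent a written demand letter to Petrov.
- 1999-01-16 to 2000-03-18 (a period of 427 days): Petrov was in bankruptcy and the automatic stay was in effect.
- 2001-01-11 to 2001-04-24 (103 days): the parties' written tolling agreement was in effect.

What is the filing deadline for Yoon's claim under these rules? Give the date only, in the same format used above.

The limitation period began to run on 1997-11-26.
Adding the 2 years base period to 1997-11-26 gives a deadline of 1999-11-26, before any tolling.
The period was tolled for 427 days by the automatic bankruptcy stay (1999-01-16 to 2000-03-18), pushing the deadline to 2001-01-26.
Because the written tolling agreement ran from 2001-01-11 to 2001-04-24, the deadline is extended by 103 days to 2001-05-09.
Nothing else in the chronology tolls or restarts the period.

2001-05-09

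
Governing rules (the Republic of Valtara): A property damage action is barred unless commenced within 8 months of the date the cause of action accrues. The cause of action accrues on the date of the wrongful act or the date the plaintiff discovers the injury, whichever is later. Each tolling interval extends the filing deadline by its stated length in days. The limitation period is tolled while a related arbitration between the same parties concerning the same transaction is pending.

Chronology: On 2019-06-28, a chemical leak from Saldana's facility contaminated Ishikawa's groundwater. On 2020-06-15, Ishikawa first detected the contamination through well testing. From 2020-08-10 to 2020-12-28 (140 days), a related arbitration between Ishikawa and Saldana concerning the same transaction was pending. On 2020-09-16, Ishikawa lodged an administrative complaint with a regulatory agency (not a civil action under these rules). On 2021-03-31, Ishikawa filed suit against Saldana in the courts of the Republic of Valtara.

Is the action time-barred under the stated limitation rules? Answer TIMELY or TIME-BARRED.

TIMELY

Because discovery on 2020-06-15 post-dates the 2019-06-28 act, accrual under the later-of rule falls on 2020-06-15.
The untolled deadline — 8 months after 2020-06-15 — is 2021-02-15.
Because the pending related arbitration ran from 2020-08-10 to 2020-12-28, the deadline is extended by 140 days to 2021-07-05.
None of the other events listed affects the running of the period under the stated rules.
Ishikawa filed on 2021-03-31, before the 2021-07-05 deadline, so the action is timely.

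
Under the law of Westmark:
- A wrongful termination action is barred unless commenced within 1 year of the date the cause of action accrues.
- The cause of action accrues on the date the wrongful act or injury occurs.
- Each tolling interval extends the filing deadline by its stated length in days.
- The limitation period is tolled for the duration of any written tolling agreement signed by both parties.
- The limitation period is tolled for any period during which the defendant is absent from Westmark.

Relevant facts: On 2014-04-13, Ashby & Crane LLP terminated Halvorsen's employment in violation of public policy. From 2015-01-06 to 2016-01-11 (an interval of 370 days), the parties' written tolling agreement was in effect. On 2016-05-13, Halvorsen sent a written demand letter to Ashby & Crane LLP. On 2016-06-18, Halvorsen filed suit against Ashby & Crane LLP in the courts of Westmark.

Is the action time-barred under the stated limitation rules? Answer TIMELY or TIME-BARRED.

The cause of action accrued on 2014-04-13, the date of the act.
1 year from 2014-04-13 is 2015-04-13.
Because the written tolling agreement ran from 2015-01-06 to 2016-01-11, the deadline is extended by 370 days to 2016-04-17.
Nothing else in the chronology tolls or restarts the period.
Filing on 2016-06-18 missed the 2016-04-17 deadline — the action is time-barred.

TIME-BARRED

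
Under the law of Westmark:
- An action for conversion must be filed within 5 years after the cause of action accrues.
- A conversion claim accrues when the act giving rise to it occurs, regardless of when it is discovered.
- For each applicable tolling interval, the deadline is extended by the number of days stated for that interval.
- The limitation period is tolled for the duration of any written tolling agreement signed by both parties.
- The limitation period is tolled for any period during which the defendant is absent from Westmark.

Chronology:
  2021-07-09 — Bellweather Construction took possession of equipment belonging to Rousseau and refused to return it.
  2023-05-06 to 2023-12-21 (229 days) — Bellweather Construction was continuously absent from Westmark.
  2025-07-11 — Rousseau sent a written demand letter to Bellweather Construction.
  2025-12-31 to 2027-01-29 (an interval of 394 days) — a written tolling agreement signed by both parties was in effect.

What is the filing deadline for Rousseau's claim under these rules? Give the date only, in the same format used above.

2028-03-23

The claim accrued on 2021-07-09, when the wrongful act occurred.
Adding the 5 years base period to 2021-07-09 gives a deadline of 2026-07-09, before any tolling.
Because the defendant's absence from the jurisdiction ran from 2023-05-06 to 2023-12-21, the deadline is extended by 229 days to 2027-02-23.
Because the written tolling agreement ran from 2025-12-31 to 2027-01-29, the deadline is extended by 394 days to 2028-03-23.
Nothing else in the chronology tolls or restarts the period.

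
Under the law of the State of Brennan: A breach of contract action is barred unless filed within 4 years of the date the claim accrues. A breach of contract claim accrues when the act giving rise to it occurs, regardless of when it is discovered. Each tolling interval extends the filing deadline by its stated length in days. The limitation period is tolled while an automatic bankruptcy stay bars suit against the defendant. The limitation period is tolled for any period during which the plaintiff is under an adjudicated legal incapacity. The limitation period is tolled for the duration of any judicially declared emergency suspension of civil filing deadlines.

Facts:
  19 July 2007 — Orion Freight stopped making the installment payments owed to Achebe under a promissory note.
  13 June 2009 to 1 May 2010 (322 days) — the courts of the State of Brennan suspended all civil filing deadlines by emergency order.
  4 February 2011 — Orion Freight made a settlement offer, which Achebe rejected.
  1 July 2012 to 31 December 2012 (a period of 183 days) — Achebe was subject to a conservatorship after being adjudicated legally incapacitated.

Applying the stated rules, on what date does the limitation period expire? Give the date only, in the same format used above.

5 June 2012

The limitation period began to run on 19 July 2007.
The untolled deadline — 4 years after 19 July 2007 — is 19 July 2011.
The period was tolled for 322 days by the emergency suspension of filing deadlines (13 June 2009 to 1 May 2010), pushing the deadline to 5 June 2012.
By the time the plaintiff's legal incapacity began on 1 July 2012, the limitation period had already expired on 5 June 2012; that interval cannot revive it.
Nothing else in the chronology tolls or restarts the period.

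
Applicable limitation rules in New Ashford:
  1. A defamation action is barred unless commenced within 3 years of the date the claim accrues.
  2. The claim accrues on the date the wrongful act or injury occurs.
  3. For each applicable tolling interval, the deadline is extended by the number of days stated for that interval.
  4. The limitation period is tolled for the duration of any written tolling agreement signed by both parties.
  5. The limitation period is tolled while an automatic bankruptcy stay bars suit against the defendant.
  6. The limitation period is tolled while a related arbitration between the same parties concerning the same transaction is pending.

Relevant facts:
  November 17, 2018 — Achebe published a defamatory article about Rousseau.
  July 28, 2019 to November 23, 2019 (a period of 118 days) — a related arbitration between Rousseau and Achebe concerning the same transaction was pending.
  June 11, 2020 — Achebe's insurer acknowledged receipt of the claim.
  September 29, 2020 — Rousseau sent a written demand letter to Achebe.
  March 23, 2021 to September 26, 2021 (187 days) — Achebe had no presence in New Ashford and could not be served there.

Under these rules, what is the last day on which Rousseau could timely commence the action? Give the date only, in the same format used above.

March 15, 2022

The claim accrued on November 17, 2018, the date of the act.
The untolled deadline — 3 years after November 17, 2018 — is November 17, 2021.
The period was tolled for 118 days by the pending related arbitration (July 28, 2019 to November 23, 2019), pushing the deadline to March 15, 2022.
The defendant's absence from the jurisdiction from March 23, 2021 to September 26, 2021 does not toll the period, because no stated rule makes the defendant's absence a tolling event.
None of the other events listed affects the running of the period under the stated rules.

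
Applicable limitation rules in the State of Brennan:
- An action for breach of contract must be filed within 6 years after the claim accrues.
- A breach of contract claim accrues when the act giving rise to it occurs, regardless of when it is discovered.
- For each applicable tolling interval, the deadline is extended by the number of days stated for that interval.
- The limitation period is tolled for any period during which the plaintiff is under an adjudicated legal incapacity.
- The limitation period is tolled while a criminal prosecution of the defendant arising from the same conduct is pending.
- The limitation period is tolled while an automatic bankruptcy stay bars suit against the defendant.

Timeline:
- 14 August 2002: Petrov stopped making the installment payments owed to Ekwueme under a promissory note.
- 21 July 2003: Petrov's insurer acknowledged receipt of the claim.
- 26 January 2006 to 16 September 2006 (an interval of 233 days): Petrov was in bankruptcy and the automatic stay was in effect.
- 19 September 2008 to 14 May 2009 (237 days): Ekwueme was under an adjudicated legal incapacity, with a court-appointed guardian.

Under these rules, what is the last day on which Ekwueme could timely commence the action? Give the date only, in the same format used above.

27 November 2009

The limitation period began to run on 14 August 2002.
6 years from 14 August 2002 is 14 August 2008.
Because the automatic bankruptcy stay ran from 26 January 2006 to 16 September 2006, the deadline is extended by 233 days to 4 April 2009.
The period was tolled for 237 days by the plaintiff's legal incapacity (19 September 2008 to 14 May 2009), pushing the deadline to 27 November 2009.
Nothing else in the chronology tolls or restarts the period.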